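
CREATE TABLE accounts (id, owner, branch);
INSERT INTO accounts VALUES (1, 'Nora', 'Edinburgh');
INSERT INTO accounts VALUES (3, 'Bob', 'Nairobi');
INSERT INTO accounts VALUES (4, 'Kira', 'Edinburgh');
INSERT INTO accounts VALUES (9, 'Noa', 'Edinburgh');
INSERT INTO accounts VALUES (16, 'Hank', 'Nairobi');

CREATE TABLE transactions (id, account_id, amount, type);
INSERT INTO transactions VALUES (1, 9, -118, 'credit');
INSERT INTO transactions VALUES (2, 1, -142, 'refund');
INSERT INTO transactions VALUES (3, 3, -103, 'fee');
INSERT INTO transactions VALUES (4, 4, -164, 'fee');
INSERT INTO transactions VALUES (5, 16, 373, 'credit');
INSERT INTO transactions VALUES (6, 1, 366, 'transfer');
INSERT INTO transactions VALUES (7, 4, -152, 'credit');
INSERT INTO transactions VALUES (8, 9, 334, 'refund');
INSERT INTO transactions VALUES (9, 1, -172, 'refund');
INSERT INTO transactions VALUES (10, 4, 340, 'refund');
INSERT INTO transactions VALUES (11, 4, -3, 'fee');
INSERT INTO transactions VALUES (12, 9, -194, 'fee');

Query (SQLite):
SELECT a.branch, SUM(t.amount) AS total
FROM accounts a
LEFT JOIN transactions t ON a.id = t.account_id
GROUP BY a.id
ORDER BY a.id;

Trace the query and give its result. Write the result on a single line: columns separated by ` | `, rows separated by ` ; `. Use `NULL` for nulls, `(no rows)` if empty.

Edinburgh | 52 ; Nairobi | -103 ; Edinburgh | 21 ; Edinburgh | 22 ; Nairobi | 373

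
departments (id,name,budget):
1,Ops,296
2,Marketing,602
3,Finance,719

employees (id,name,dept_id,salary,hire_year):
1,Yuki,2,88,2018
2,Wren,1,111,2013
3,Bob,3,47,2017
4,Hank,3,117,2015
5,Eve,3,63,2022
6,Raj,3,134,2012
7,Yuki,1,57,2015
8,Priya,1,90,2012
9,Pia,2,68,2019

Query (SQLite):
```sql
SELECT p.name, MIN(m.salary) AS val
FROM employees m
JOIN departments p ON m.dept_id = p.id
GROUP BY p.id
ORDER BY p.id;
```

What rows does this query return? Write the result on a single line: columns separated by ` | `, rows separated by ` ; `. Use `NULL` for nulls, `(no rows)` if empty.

Ops | 57 ; Marketing | 68 ; Finance | 47

Join each employees row to its departments via dept_id.
Group joined rows by departments.id; compute MIN(m.salary) per group.
  1: ids {2, 7, 8} → MIN(m.salary)=57
  2: ids {1, 9} → MIN(m.salary)=68
  3: ids {3, 4, 5, 6} → MIN(m.salary)=47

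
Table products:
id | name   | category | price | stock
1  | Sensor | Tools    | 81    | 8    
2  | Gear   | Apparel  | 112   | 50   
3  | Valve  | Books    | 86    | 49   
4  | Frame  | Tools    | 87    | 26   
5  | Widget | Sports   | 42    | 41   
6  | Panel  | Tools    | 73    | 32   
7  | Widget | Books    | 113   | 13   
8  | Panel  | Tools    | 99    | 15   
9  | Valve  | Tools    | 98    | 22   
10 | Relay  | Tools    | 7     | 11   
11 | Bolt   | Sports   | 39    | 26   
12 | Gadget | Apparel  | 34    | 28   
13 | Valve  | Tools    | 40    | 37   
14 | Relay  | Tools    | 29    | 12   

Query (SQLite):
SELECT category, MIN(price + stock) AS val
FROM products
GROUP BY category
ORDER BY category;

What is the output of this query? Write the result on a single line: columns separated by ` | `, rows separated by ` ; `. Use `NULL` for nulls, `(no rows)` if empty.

Apparel | 62 ; Books | 126 ; Sports | 65 ; Tools | 18

For each row compute price + stock.
Group by category; take MIN of the expression per group.
  Apparel: ids {2, 12} → MIN(price + stock)=62
  Books: ids {3, 7} → MIN(price + stock)=126
  Sports: ids {5, 11} → MIN(price + stock)=65
  Tools: ids {1, 4, 6, 8, 9, 10, 13, 14} → MIN(price + stock)=18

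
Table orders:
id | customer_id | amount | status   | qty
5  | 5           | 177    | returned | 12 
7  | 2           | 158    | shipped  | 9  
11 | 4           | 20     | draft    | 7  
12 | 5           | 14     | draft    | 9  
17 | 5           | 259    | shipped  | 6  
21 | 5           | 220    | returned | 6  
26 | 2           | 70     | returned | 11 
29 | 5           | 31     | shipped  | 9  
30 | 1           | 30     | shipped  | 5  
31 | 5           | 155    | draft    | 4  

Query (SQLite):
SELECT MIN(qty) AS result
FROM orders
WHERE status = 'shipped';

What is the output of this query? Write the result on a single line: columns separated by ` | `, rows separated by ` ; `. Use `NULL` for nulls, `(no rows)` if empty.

5

Rows where status='shipped' → qty values: [9, 6, 9, 5].
MIN of non-NULL values = 5.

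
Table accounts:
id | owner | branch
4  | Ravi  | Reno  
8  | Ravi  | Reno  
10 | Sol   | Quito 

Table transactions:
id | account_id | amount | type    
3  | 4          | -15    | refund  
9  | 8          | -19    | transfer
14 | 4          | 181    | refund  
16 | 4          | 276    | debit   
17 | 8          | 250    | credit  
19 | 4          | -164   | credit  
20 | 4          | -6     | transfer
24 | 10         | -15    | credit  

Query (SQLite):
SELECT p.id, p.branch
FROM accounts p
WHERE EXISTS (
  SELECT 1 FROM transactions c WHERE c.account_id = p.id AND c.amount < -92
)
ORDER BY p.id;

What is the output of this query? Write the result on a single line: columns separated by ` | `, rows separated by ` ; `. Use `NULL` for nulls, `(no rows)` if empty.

4 | Reno

For each accounts row, check whether any transactions with matching account_id has amount < -92.
Keep rows where that is true.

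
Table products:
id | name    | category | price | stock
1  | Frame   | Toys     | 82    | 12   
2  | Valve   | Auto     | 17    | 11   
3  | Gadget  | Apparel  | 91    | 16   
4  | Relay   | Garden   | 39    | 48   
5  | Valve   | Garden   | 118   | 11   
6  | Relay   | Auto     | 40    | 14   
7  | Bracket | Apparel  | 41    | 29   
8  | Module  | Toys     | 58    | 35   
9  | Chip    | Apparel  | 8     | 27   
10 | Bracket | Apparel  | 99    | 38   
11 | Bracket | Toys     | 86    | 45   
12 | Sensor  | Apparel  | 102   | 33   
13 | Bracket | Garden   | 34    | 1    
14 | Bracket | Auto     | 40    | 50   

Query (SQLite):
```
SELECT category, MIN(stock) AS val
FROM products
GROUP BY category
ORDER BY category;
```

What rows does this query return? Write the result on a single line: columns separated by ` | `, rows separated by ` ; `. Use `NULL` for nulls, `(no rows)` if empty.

Partition products by category; compute MIN(stock) within each group.
  Apparel: ids {3, 7, 9, 10, 12} → MIN(stock)=16
  Auto: ids {2, 6, 14} → MIN(stock)=11
  Garden: ids {4, 5, 13} → MIN(stock)=1
  Toys: ids {1, 8, 11} → MIN(stock)=12

Apparel | 16 ; Auto | 11 ; Garden | 1 ; Toys | 12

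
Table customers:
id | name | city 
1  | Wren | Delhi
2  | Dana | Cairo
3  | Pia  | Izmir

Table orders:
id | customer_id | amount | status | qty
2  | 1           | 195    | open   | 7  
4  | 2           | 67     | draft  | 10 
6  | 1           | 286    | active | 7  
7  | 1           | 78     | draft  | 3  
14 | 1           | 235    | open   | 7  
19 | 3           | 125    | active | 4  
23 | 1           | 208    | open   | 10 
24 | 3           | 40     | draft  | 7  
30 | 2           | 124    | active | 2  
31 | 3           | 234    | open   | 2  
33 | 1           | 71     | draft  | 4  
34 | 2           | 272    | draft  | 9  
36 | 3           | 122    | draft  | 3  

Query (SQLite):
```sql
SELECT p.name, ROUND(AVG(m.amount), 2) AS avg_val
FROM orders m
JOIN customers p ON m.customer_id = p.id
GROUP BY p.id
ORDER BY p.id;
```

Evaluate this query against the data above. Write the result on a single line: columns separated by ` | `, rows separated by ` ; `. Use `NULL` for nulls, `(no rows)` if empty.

Wren | 178.83 ; Dana | 154.33 ; Pia | 130.25

Join each orders row to its customers via customer_id.
Group joined rows by customers.id; compute ROUND(AVG(m.amount), 2) per group.
  1: ids {2, 6, 7, 14, 23, 33} → ROUND(AVG(m.amount), 2)=178.83
  2: ids {4, 30, 34} → ROUND(AVG(m.amount), 2)=154.33
  3: ids {19, 24, 31, 36} → ROUND(AVG(m.amount), 2)=130.25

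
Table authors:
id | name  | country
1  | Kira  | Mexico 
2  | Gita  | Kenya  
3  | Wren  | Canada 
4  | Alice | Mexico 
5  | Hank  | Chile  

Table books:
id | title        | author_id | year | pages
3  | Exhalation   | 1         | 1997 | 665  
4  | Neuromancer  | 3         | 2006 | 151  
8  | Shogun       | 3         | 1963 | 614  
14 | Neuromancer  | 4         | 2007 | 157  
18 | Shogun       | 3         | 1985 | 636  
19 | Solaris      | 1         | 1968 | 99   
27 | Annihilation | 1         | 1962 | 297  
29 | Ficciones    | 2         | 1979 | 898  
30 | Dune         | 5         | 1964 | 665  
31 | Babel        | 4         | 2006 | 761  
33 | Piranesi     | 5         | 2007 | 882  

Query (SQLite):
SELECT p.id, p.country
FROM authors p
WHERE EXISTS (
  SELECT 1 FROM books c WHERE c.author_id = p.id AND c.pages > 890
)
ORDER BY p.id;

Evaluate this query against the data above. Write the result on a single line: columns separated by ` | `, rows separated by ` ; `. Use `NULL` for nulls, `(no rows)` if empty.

2 | Kenya

For each authors row, check whether any books with matching author_id has pages > 890.
Keep rows where that is true.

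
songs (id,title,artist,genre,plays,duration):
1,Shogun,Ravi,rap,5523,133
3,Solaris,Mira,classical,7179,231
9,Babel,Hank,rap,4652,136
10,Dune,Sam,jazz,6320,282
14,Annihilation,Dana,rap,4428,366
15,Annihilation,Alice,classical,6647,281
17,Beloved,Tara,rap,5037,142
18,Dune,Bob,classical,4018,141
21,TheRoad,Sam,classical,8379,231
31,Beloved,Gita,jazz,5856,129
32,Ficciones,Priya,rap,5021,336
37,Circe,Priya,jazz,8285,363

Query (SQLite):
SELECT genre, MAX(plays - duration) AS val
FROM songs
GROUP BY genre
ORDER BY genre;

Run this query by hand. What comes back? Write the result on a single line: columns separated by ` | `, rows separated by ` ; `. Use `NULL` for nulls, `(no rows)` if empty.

For each row compute plays - duration.
Group by genre; take MAX of the expression per group.
  classical: ids {3, 15, 18, 21} → MAX(plays - duration)=8148
  jazz: ids {10, 31, 37} → MAX(plays - duration)=7922
  rap: ids {1, 9, 14, 17, 32} → MAX(plays - duration)=5390

classical | 8148 ; jazz | 7922 ; rap | 5390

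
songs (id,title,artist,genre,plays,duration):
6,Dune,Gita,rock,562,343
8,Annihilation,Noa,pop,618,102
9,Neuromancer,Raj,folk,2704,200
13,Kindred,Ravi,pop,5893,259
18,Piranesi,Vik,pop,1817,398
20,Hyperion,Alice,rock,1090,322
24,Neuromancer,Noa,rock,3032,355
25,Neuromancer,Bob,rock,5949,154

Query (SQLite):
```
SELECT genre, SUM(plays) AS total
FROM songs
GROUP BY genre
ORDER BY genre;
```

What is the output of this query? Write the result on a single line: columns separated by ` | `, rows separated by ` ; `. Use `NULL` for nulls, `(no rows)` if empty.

Partition songs by genre; compute SUM(plays) within each group.
  folk: ids {9} → SUM(plays)=2704
  pop: ids {8, 13, 18} → SUM(plays)=8328
  rock: ids {6, 20, 24, 25} → SUM(plays)=10633

folk | 2704 ; pop | 8328 ; rock | 10633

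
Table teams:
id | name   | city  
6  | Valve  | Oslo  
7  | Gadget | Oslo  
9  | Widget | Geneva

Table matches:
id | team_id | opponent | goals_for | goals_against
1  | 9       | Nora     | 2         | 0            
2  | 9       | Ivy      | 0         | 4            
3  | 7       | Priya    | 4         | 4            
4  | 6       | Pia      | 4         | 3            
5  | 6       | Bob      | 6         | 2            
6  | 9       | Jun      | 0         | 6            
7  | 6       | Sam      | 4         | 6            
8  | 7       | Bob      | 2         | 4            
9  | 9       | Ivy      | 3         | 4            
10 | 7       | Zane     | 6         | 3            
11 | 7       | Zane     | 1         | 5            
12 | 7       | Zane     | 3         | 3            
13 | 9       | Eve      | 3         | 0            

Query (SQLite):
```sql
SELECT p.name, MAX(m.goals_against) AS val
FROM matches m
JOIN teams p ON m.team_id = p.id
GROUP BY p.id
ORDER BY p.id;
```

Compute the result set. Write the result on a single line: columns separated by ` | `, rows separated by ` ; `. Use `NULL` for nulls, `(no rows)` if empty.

Valve | 6 ; Gadget | 5 ; Widget | 6

Join each matches row to its teams via team_id.
Group joined rows by teams.id; compute MAX(m.goals_against) per group.
  6: ids {4, 5, 7} → MAX(m.goals_against)=6
  7: ids {3, 8, 10, 11, 12} → MAX(m.goals_against)=5
  9: ids {1, 2, 6, 9, 13} → MAX(m.goals_against)=6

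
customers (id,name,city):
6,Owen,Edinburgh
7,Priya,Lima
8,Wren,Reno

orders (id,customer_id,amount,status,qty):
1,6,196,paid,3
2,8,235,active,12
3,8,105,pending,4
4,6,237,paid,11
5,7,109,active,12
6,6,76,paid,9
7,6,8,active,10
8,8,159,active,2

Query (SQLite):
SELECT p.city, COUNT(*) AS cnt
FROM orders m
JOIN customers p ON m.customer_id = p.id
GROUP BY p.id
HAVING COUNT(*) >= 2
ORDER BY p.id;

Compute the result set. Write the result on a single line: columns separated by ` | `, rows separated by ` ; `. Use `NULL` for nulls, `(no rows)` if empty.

Edinburgh | 4 ; Reno | 3

Join each orders row to its customers via customer_id.
Group joined rows by customers.id; compute COUNT(*) per group.
HAVING: keep groups with count ≥ 2.
  6: ids {1, 4, 6, 7} → COUNT(*)=4
  7: ids {5} → COUNT(*)=1
  8: ids {2, 3, 8} → COUNT(*)=3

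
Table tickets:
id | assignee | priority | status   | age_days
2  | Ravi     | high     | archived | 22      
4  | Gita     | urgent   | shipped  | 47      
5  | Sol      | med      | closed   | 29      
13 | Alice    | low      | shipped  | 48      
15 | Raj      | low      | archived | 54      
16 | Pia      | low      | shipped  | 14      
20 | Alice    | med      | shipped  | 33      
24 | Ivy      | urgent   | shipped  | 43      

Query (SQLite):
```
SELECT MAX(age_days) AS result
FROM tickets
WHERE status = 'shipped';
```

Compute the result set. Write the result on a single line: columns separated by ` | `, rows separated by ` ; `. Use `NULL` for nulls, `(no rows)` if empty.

48

Rows where status='shipped' → age_days values: [47, 48, 14, 33, 43].
MAX of non-NULL values = 48.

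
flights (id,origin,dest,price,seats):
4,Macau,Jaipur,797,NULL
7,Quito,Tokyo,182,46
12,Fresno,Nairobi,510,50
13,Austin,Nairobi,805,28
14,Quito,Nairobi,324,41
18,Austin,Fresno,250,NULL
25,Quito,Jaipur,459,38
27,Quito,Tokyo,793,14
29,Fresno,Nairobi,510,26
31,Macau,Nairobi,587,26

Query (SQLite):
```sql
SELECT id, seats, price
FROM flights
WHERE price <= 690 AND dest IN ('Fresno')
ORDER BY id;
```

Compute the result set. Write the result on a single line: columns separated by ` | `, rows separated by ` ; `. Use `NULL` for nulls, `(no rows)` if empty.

price <= 690: ids {7, 12, 14, 18, 25, 29, 31}
dest IN ('Fresno'): ids {18}
Combine with AND.

18 | NULL | 250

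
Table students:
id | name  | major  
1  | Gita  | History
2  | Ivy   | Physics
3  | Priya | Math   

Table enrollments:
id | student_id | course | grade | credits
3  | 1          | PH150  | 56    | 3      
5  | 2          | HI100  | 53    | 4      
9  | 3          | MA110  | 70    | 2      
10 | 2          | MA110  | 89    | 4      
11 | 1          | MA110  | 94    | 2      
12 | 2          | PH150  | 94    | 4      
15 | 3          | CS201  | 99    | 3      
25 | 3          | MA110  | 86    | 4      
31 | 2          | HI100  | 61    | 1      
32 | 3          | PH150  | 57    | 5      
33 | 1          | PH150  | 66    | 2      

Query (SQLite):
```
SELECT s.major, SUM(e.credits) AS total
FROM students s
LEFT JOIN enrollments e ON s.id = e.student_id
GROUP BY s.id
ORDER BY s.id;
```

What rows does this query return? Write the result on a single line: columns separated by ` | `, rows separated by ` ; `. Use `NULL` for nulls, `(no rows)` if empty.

LEFT JOIN keeps every students row; unmatched ones get NULL for enrollments columns.
Group by students.id and compute SUM(e.credits). SUM over an all-NULL group is NULL.
  1: ids {3, 11, 33} → SUM(e.credits)=7
  2: ids {5, 10, 12, 31} → SUM(e.credits)=13
  3: ids {9, 15, 25, 32} → SUM(e.credits)=14

History | 7 ; Physics | 13 ; Math | 14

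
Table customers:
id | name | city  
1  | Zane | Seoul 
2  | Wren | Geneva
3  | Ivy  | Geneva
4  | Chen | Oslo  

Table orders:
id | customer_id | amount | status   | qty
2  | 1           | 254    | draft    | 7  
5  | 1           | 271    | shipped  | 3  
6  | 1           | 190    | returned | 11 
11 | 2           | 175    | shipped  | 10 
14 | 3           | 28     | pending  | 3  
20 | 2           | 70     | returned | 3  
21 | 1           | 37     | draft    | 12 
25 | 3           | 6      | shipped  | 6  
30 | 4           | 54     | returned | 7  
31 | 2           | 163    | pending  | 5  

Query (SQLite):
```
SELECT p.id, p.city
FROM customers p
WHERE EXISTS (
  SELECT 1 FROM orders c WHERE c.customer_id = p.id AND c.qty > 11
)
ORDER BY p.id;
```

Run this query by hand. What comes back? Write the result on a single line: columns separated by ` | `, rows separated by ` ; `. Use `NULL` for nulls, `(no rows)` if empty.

For each customers row, check whether any orders with matching customer_id has qty > 11.
Keep rows where that is true.

1 | Seoul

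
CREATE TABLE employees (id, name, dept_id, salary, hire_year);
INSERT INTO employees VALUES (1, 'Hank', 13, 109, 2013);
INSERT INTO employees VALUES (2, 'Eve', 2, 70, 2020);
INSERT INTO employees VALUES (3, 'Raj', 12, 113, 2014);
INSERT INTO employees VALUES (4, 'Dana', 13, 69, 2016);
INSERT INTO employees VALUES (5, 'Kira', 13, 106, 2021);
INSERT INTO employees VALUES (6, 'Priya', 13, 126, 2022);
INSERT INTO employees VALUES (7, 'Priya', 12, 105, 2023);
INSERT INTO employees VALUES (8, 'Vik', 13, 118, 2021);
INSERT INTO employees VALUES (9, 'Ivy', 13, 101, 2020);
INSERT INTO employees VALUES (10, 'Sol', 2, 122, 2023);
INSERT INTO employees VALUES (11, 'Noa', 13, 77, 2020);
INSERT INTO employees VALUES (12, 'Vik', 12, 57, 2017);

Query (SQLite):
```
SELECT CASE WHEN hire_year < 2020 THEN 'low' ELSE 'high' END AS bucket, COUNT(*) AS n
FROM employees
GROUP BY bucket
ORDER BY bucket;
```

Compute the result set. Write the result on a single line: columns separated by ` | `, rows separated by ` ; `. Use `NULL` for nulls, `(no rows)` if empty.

Bucket rows by hire_year < 2020 → 'low' else 'high'; count each bucket.

high | 8 ; low | 4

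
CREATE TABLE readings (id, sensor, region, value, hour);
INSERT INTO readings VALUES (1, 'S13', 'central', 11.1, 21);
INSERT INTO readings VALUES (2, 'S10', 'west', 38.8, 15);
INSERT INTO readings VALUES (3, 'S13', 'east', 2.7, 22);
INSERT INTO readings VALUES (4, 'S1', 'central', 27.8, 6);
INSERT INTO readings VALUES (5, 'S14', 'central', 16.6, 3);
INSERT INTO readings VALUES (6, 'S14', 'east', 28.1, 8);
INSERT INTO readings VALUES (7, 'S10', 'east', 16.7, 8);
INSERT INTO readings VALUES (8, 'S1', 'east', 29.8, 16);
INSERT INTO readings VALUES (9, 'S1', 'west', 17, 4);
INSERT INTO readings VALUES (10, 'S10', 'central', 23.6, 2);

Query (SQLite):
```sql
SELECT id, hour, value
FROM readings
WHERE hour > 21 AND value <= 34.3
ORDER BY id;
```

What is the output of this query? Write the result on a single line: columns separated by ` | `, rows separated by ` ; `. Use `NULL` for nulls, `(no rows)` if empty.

hour > 21: ids {3}
value <= 34.3: ids {1, 3, 4, 5, 6, 7, 8, 9, 10}
Combine with AND.

3 | 22 | 2.7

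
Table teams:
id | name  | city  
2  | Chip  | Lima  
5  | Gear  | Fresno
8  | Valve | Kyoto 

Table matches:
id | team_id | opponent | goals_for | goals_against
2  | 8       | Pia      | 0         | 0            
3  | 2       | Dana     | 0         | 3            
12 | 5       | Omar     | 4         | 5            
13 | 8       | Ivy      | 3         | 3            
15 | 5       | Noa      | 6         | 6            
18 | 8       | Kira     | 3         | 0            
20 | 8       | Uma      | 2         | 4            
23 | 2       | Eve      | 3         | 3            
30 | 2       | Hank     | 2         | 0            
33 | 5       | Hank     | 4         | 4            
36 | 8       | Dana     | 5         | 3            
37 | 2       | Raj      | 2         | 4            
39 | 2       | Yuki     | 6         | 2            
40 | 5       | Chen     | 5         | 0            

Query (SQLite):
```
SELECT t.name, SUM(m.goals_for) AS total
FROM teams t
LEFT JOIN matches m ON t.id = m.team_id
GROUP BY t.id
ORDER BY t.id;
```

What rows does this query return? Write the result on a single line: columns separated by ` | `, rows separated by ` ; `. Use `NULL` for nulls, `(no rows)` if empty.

Chip | 13 ; Gear | 19 ; Valve | 13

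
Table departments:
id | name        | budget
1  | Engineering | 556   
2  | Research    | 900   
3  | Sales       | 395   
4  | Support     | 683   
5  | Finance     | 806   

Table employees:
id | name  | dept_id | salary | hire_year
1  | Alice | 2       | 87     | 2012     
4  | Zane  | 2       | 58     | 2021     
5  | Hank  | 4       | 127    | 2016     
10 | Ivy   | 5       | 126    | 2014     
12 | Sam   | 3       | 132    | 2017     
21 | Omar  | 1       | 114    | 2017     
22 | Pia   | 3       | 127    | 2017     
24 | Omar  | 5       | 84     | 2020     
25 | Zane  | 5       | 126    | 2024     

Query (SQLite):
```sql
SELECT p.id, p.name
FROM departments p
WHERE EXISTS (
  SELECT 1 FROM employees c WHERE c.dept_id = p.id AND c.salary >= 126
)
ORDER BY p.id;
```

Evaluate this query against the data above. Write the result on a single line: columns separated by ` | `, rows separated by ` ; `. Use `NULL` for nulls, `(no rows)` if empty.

3 | Sales ; 4 | Support ; 5 | Finance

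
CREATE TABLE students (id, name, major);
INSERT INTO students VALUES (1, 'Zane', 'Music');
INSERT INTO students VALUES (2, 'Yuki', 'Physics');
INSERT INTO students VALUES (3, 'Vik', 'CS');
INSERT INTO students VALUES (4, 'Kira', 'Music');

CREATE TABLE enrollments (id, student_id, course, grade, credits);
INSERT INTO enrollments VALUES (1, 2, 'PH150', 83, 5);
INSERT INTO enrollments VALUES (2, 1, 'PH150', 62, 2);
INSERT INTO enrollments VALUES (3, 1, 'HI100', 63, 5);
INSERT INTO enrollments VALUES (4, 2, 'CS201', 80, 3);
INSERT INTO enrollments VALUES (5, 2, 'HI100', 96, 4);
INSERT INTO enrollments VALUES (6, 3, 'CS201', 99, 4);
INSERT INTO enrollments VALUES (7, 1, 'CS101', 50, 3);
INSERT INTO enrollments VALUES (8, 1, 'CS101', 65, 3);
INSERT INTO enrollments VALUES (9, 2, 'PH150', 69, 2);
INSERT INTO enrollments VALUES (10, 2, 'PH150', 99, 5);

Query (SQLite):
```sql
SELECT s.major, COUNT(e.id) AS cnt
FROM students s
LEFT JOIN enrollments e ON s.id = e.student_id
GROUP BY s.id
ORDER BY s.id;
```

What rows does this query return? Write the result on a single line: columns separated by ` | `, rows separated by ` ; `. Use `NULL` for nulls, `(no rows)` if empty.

Music | 4 ; Physics | 5 ; CS | 1 ; Music | 0

LEFT JOIN keeps every students row; unmatched ones get NULL for enrollments columns.
Group by students.id and compute COUNT(e.id). COUNT(col) of an all-NULL group is 0.
  1: ids {2, 3, 7, 8} → COUNT(e.id)=4
  2: ids {1, 4, 5, 9, 10} → COUNT(e.id)=5
  3: ids {6} → COUNT(e.id)=1
  4: ids {—} → COUNT(e.id)=0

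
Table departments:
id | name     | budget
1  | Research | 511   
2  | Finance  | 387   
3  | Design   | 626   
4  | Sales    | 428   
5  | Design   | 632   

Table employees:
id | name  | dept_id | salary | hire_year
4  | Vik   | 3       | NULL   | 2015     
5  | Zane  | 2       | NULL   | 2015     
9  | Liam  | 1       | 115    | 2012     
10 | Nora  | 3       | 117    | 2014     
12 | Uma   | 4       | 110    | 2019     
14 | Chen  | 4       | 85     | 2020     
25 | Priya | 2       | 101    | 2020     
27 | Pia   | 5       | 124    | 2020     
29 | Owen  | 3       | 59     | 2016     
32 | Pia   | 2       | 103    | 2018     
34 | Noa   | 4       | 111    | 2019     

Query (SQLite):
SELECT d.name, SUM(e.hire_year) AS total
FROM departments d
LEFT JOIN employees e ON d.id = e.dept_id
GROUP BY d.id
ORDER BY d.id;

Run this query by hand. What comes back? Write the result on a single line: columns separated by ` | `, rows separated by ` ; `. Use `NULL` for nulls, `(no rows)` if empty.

Research | 2012 ; Finance | 6053 ; Design | 6045 ; Sales | 6058 ; Design | 2020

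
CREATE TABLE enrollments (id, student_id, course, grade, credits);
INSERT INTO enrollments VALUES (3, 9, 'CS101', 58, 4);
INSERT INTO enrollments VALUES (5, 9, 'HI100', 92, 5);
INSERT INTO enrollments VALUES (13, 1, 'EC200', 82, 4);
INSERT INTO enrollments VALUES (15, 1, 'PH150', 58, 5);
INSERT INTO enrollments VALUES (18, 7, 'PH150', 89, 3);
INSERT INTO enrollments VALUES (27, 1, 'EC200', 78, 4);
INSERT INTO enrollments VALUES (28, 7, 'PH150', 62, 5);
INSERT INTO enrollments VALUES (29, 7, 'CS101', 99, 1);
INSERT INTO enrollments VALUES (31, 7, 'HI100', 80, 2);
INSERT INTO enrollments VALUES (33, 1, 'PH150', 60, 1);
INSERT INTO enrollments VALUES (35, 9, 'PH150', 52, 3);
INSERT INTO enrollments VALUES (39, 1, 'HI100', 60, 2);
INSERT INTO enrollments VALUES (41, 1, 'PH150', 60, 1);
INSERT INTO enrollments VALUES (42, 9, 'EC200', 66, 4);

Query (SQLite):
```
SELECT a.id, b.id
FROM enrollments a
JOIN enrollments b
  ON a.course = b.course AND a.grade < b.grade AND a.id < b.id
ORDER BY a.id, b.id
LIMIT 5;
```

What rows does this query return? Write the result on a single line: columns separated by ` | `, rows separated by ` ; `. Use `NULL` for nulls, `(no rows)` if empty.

3 | 29 ; 15 | 18 ; 15 | 28 ; 15 | 33 ; 15 | 41

Pairs (a,b) with same course, a.grade < b.grade, a.id < b.id.
course groups: CS101:{3,29} EC200:{13,27,42} HI100:{5,31,39} PH150:{15,18,28,33,35,41}
Ordered by (a.id, b.id); first 5.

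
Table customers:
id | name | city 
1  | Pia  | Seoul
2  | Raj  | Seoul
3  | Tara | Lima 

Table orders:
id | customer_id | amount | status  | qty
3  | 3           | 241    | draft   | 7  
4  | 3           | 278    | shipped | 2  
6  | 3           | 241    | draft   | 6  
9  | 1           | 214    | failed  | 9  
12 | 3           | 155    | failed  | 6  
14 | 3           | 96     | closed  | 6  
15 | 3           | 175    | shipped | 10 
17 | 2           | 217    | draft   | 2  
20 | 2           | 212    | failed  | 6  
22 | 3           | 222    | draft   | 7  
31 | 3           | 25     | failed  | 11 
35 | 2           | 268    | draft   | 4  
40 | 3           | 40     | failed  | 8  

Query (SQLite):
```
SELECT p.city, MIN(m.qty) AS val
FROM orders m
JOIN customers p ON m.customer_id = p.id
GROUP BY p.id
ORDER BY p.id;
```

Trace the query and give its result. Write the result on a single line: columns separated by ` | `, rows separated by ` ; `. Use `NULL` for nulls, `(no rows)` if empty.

Seoul | 9 ; Seoul | 2 ; Lima | 2

Join each orders row to its customers via customer_id.
Group joined rows by customers.id; compute MIN(m.qty) per group.
  1: ids {9} → MIN(m.qty)=9
  2: ids {17, 20, 35} → MIN(m.qty)=2
  3: ids {3, 4, 6, 12, 14, 15, 22, 31, 40} → MIN(m.qty)=2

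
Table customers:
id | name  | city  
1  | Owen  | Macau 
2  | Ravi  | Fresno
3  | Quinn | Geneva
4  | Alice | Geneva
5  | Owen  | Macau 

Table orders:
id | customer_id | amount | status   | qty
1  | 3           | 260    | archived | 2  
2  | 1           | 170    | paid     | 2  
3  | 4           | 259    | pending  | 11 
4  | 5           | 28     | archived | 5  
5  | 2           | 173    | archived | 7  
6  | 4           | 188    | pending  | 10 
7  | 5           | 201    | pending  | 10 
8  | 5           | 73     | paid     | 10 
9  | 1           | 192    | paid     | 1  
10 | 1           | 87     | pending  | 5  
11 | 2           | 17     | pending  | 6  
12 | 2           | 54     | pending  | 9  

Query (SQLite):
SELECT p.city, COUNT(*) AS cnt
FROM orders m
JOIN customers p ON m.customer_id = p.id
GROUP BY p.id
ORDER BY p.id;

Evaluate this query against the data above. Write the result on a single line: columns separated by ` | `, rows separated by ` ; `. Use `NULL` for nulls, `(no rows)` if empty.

Join each orders row to its customers via customer_id.
Group joined rows by customers.id; compute COUNT(*) per group.
  1: ids {2, 9, 10} → COUNT(*)=3
  2: ids {5, 11, 12} → COUNT(*)=3
  3: ids {1} → COUNT(*)=1
  4: ids {3, 6} → COUNT(*)=2
  5: ids {4, 7, 8} → COUNT(*)=3

Macau | 3 ; Fresno | 3 ; Geneva | 1 ; Geneva | 2 ; Macau | 3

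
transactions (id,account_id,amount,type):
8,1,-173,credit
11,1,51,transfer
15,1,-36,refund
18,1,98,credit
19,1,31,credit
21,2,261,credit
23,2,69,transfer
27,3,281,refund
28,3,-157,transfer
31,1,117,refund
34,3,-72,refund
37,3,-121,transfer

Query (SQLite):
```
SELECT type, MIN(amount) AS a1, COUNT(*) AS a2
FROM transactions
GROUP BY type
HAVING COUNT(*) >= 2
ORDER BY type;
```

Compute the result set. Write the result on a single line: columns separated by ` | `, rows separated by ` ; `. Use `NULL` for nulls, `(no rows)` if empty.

Group transactions by type.
Per group compute: MIN(amount), COUNT(*).
HAVING: drop groups with fewer than 2 rows.
  credit: ids {8, 18, 19, 21} → MIN(amount)=-173, COUNT(*)=4
  refund: ids {15, 27, 31, 34} → MIN(amount)=-72, COUNT(*)=4
  transfer: ids {11, 23, 28, 37} → MIN(amount)=-157, COUNT(*)=4

credit | -173 | 4 ; refund | -72 | 4 ; transfer | -157 | 4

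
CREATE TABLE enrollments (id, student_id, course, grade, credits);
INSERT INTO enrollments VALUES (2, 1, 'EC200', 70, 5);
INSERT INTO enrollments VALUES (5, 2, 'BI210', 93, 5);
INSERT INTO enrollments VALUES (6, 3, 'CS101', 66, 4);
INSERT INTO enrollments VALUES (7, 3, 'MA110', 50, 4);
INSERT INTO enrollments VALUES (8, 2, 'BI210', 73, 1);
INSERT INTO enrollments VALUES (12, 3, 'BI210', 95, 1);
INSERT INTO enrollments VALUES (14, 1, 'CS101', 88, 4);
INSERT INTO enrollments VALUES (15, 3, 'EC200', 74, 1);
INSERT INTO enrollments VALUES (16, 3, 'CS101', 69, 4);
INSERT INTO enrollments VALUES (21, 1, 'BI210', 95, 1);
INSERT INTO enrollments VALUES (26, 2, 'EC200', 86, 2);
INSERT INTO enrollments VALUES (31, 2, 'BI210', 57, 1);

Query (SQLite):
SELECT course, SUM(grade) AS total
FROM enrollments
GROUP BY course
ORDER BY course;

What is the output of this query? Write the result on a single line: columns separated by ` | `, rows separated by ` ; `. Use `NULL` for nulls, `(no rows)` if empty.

Partition enrollments by course; compute SUM(grade) within each group.
  BI210: ids {5, 8, 12, 21, 31} → SUM(grade)=413
  CS101: ids {6, 14, 16} → SUM(grade)=223
  EC200: ids {2, 15, 26} → SUM(grade)=230
  MA110: ids {7} → SUM(grade)=50

BI210 | 413 ; CS101 | 223 ; EC200 | 230 ; MA110 | 50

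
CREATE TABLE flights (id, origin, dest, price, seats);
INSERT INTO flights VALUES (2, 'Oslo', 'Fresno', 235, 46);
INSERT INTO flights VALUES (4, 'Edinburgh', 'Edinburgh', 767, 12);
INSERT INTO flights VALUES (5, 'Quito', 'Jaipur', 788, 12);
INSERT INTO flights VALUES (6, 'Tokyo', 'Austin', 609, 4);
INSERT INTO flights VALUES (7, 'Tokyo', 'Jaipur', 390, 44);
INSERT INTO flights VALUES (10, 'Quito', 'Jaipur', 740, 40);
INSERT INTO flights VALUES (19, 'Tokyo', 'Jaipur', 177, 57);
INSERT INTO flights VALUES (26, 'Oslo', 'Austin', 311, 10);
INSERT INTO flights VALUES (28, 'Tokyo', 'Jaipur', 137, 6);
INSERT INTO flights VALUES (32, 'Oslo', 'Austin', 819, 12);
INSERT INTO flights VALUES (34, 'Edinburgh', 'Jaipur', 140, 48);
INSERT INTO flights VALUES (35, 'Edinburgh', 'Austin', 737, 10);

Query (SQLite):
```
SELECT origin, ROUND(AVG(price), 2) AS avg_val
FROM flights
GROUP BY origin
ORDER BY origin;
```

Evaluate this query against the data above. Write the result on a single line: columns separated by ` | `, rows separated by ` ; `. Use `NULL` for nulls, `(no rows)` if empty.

Partition flights by origin; compute ROUND(AVG(price), 2) within each group.
  Edinburgh: ids {4, 34, 35} → ROUND(AVG(price), 2)=548
  Oslo: ids {2, 26, 32} → ROUND(AVG(price), 2)=455
  Quito: ids {5, 10} → ROUND(AVG(price), 2)=764
  Tokyo: ids {6, 7, 19, 28} → ROUND(AVG(price), 2)=328.25

Edinburgh | 548 ; Oslo | 455 ; Quito | 764 ; Tokyo | 328.25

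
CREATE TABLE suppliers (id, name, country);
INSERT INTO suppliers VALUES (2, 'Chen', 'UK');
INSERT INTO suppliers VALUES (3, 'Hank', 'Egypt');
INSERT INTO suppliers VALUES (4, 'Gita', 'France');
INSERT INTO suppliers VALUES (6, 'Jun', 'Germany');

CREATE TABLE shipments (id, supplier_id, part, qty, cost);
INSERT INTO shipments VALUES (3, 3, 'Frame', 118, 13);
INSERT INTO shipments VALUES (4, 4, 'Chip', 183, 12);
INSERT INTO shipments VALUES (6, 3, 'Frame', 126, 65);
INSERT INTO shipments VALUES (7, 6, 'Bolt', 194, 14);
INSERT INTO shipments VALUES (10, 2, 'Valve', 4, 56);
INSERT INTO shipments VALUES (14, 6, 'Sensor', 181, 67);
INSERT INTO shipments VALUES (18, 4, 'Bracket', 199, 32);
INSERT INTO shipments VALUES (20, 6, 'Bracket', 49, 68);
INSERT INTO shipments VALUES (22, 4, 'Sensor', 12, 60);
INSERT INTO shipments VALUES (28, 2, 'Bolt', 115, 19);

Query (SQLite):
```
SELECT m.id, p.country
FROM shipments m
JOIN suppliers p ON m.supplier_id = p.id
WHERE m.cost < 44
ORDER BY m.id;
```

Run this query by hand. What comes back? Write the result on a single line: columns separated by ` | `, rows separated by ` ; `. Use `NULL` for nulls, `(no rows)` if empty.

3 | Egypt ; 4 | France ; 7 | Germany ; 18 | France ; 28 | UK

Each shipments row matches the suppliers row where supplier_id = suppliers.id.
Then keep rows with m.cost < 44.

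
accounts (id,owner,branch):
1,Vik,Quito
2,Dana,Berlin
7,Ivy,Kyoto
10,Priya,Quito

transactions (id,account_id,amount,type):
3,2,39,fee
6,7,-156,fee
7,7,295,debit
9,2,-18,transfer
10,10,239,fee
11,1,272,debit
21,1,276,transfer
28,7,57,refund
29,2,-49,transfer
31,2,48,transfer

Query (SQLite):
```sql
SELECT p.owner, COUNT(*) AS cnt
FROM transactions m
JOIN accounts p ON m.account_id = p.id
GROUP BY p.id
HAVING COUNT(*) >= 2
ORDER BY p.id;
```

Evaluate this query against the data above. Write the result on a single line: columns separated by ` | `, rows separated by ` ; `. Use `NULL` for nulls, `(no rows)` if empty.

Join each transactions row to its accounts via account_id.
Group joined rows by accounts.id; compute COUNT(*) per group.
HAVING: keep groups with count ≥ 2.
  1: ids {11, 21} → COUNT(*)=2
  2: ids {3, 9, 29, 31} → COUNT(*)=4
  7: ids {6, 7, 28} → COUNT(*)=3
  10: ids {10} → COUNT(*)=1

Vik | 2 ; Dana | 4 ; Ivy | 3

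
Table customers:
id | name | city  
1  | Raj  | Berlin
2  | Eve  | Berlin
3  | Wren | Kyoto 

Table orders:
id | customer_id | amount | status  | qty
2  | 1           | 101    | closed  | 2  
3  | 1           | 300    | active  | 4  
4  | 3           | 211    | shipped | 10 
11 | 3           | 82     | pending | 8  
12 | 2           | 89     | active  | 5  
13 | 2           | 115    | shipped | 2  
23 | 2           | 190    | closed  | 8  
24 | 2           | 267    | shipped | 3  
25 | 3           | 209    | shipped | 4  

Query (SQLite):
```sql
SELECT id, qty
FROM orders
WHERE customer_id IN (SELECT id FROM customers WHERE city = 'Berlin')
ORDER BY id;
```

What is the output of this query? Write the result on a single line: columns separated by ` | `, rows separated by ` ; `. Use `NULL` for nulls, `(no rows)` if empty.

2 | 2 ; 3 | 4 ; 12 | 5 ; 13 | 2 ; 23 | 8 ; 24 | 3

Inner query: customers.id where city = 'Berlin'.
Outer: keep orders rows whose customer_id is in that set.
Inner query → {1, 2}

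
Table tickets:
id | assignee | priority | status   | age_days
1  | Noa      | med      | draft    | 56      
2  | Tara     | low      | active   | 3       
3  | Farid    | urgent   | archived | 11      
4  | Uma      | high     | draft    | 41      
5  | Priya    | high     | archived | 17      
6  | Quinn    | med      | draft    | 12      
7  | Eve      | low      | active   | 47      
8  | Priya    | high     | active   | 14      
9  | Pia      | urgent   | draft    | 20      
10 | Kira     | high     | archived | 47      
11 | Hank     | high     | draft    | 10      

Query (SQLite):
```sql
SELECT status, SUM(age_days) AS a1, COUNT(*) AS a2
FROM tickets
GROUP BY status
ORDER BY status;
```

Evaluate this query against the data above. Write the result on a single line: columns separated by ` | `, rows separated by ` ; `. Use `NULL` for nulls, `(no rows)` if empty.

Group tickets by status.
Per group compute: SUM(age_days), COUNT(*).
  active: ids {2, 7, 8} → SUM(age_days)=64, COUNT(*)=3
  archived: ids {3, 5, 10} → SUM(age_days)=75, COUNT(*)=3
  draft: ids {1, 4, 6, 9, 11} → SUM(age_days)=139, COUNT(*)=5

active | 64 | 3 ; archived | 75 | 3 ; draft | 139 | 5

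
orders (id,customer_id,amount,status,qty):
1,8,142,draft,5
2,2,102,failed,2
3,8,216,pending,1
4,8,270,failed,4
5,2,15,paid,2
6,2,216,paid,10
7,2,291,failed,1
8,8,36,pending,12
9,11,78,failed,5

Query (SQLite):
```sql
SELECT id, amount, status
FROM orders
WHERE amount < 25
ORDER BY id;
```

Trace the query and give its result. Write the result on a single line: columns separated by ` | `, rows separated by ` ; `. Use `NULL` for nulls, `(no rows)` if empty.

amount < 25: ids {5}

5 | 15 | paid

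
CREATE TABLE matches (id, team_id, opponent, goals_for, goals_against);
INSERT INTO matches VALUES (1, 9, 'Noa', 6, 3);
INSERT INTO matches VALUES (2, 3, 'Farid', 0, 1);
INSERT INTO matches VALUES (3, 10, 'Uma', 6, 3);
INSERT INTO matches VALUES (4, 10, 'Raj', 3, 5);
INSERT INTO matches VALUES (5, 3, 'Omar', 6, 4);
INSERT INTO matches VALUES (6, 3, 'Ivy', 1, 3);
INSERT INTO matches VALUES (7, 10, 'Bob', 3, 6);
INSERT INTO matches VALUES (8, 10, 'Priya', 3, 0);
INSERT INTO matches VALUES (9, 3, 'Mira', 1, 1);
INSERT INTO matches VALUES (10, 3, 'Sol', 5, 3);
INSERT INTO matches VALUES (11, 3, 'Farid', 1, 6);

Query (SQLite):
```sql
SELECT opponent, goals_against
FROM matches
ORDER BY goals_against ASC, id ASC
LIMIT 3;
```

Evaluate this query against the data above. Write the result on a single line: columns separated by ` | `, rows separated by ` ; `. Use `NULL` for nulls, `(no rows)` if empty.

Sort by goals_against asc, tiebreak id asc: (0, id=8), (1, id=2), (1, id=9), (3, id=1), (3, id=3), (3, id=6) …. Take first 3.

Priya | 0 ; Farid | 1 ; Mira | 1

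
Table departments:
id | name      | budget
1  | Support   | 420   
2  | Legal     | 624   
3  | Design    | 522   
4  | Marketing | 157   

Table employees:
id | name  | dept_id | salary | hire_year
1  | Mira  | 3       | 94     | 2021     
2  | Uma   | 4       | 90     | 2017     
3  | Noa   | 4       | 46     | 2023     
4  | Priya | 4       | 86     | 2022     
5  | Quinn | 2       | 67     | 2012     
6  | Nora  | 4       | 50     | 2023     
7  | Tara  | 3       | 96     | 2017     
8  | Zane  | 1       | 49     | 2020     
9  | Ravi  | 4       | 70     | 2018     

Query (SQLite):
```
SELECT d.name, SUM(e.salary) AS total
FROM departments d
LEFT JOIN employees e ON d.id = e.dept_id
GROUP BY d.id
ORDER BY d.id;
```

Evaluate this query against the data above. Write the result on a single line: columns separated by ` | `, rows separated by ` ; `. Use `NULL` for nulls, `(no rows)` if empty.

Support | 49 ; Legal | 67 ; Design | 190 ; Marketing | 342

LEFT JOIN keeps every departments row; unmatched ones get NULL for employees columns.
Group by departments.id and compute SUM(e.salary). SUM over an all-NULL group is NULL.
  1: ids {8} → SUM(e.salary)=49
  2: ids {5} → SUM(e.salary)=67
  3: ids {1, 7} → SUM(e.salary)=190
  4: ids {2, 3, 4, 6, 9} → SUM(e.salary)=342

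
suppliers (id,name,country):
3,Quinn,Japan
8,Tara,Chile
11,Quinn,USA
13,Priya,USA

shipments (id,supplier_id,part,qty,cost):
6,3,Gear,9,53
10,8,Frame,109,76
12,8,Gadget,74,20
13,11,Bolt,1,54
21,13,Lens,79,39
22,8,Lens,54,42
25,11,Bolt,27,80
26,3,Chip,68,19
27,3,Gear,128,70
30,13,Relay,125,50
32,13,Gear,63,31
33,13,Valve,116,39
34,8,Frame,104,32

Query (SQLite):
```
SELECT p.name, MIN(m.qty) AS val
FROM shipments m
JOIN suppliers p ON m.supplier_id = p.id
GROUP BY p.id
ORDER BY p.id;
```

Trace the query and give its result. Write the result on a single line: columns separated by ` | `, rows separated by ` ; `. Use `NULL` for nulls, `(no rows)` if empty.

Join each shipments row to its suppliers via supplier_id.
Group joined rows by suppliers.id; compute MIN(m.qty) per group.
  3: ids {6, 26, 27} → MIN(m.qty)=9
  8: ids {10, 12, 22, 34} → MIN(m.qty)=54
  11: ids {13, 25} → MIN(m.qty)=1
  13: ids {21, 30, 32, 33} → MIN(m.qty)=63

Quinn | 9 ; Tara | 54 ; Quinn | 1 ; Priya | 63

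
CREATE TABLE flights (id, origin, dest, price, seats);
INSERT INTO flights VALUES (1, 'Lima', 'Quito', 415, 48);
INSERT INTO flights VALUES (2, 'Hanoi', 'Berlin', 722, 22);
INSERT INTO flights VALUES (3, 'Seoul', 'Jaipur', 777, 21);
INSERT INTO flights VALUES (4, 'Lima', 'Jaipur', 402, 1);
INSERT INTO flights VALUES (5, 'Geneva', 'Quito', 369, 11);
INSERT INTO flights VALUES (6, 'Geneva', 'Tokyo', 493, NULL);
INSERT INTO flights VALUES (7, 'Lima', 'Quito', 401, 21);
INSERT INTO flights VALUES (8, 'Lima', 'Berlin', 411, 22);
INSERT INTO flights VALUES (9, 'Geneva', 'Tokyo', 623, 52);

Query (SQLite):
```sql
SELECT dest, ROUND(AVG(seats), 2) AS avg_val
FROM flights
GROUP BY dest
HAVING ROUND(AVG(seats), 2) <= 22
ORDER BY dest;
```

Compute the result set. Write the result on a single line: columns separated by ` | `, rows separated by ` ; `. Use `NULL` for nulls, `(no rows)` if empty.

Partition flights by dest; compute ROUND(AVG(seats), 2) within each group.
HAVING: keep groups where ROUND(AVG(seats), 2) <= 22.
  Berlin: ids {2, 8} → ROUND(AVG(seats), 2)=22
  Jaipur: ids {3, 4} → ROUND(AVG(seats), 2)=11
  Quito: ids {1, 5, 7} → ROUND(AVG(seats), 2)=26.67
  Tokyo: ids {6, 9} → ROUND(AVG(seats), 2)=52

Berlin | 22 ; Jaipur | 11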